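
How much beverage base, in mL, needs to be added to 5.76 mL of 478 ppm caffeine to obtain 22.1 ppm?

V₂ = C₁V₁/C₂ = 478 × 5.76 / 22.1 = 125 mL.
Diluent to add = V₂ − V₁ = 125 − 5.76 = 119 mL.

119 mL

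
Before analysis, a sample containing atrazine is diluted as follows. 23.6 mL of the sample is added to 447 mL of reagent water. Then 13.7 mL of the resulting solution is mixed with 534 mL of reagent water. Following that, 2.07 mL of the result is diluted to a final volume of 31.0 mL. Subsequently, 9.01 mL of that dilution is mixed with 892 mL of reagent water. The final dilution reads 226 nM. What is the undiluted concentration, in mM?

Overall dilution factor = 19.94 × 39.98 × 14.98 × 100.0 = 1.19 × 10⁶.
Original = 226 nM × 1.19 × 10⁶ = 2.70 × 10⁸ nM = 270 mM.

270 mM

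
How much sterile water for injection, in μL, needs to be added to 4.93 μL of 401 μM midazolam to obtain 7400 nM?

262 μL

7400 nM = 7.40 μM.
V₂ = C₁V₁/C₂ = 401 × 4.93 / 7.40 = 267 μL.
Diluent to add = V₂ − V₁ = 267 − 4.93 = 262 μL.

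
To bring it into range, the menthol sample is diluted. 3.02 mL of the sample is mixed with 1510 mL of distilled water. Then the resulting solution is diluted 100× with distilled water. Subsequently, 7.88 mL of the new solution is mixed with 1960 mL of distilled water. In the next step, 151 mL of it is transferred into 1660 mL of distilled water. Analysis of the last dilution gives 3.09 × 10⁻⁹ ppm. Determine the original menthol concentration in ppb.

Overall dilution factor = 501 × 100 × 249.7 × 11.99 = 1.50 × 10⁸.
Original = 3.09 × 10⁻⁹ ppm × 1.50 × 10⁸ = 0.464 ppm = 464 ppb.

464 ppb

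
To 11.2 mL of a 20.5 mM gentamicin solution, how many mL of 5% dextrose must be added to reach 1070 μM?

1070 μM = 1.07 mM.
V₂ = C₁V₁/C₂ = 20.5 × 11.2 / 1.07 = 215 mL.
Diluent to add = V₂ − V₁ = 215 − 11.2 = 203 mL.

203 mL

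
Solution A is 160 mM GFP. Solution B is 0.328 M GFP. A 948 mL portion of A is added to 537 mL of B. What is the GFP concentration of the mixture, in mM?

C_B = 0.328 M = 328 mM.
C_mix = (C_A·V_A + C_B·V_B)/(V_A + V_B) = (160×948 + 328×537) / 1485 = 221 mM.

221 mM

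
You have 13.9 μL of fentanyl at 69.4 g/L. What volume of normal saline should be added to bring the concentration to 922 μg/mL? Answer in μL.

922 μg/mL = 0.922 g/L.
V₂ = C₁V₁/C₂ = 69.4 × 13.9 / 0.922 = 1046 μL.
Diluent to add = V₂ − V₁ = 1046 − 13.9 = 1030 μL.

1030 μL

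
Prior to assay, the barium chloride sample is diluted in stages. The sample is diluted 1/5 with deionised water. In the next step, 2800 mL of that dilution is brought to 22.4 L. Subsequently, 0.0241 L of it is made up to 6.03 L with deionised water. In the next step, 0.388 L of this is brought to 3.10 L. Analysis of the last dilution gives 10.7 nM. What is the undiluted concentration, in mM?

0.856 mM

Overall dilution factor = 5 × 8 × 250.2 × 7.990 = 8.00 × 10⁴.
Original = 10.7 nM × 8.00 × 10⁴ = 8.56 × 10⁵ nM = 0.856 mM.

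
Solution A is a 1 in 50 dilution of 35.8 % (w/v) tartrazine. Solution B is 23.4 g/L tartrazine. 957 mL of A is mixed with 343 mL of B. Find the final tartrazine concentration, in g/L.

11.4 g/L

C_A = 35.8 % (w/v) / 50 = 0.716 % (w/v).
C_B = 23.4 g/L = 2.34 % (w/v).
C_mix = (C_A·V_A + C_B·V_B)/(V_A + V_B) = (0.716×957 + 2.34×343) / 1300 = 1.14 % (w/v) = 11.4 g/L.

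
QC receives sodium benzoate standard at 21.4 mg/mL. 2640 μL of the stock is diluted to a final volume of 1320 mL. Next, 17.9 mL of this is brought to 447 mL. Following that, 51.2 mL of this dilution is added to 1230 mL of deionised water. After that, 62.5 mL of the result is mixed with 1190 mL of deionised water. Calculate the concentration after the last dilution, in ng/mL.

3.42 ng/mL

Overall dilution factor = 500 × 24.97 × 25.02 × 20.04 = 6.26 × 10⁶.
21.4 mg/mL / 6.26 × 10⁶ = 3.42 × 10⁻⁶ mg/mL = 3.42 ng/mL.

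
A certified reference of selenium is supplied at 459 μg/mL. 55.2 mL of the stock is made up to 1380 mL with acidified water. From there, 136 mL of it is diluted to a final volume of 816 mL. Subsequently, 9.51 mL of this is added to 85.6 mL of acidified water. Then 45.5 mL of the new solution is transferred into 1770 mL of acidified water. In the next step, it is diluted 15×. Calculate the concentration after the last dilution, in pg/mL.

511 pg/mL

Overall dilution factor = 25 × 6 × 10.00 × 39.90 × 15 = 8.98 × 10⁵.
459 μg/mL / 8.98 × 10⁵ = 5.11 × 10⁻⁴ μg/mL = 511 pg/mL.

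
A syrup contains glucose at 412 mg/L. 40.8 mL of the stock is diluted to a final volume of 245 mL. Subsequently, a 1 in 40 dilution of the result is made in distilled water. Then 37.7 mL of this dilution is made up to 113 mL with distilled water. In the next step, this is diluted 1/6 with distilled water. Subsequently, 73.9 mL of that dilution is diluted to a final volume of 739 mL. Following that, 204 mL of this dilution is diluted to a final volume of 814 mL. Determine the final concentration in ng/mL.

Overall dilution factor = 6.005 × 40 × 2.997 × 6 × 10 × 3.990 = 1.72 × 10⁵.
412 mg/L / 1.72 × 10⁵ = 2.39 × 10⁻³ mg/L = 2.39 ng/mL.

2.39 ng/mL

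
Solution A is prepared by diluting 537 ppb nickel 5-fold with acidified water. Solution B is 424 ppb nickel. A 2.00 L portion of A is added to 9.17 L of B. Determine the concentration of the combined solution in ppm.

0.367 ppm

C_A = 537 ppb / 5 = 107 ppb.
C_mix = (C_A·V_A + C_B·V_B)/(V_A + V_B) = (107×2.00 + 424×9.17) / 11.17 = 367 ppb = 0.367 ppm.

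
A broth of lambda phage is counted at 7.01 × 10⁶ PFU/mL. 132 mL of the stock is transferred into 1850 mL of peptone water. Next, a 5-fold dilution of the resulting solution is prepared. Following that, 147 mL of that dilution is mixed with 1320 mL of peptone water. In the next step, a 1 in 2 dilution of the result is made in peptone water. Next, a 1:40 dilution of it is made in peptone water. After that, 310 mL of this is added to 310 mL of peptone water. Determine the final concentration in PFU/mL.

58.5 PFU/mL

Overall dilution factor = 15.02 × 5 × 9.980 × 2 × 40 × 2 = 1.20 × 10⁵.
7.01 × 10⁶ PFU/mL / 1.20 × 10⁵ = 58.5 PFU/mL.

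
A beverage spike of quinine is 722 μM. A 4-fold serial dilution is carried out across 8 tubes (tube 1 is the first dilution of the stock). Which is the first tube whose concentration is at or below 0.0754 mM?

Tube n has concentration 722 μM / 4ⁿ.
Need 4ⁿ ≥ 722 μM / 0.0754 mM = 9.58, so n ≥ 1.63.
First such tube: n = 2.

tube 2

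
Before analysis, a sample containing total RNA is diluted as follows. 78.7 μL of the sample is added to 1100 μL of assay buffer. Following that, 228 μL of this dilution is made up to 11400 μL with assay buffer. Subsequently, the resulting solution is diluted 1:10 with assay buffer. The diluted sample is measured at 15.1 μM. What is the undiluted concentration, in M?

Overall dilution factor = 14.98 × 50 × 10 = 7489.
Original = 15.1 μM × 7489 = 1.13 × 10⁵ μM = 0.113 M.

0.113 M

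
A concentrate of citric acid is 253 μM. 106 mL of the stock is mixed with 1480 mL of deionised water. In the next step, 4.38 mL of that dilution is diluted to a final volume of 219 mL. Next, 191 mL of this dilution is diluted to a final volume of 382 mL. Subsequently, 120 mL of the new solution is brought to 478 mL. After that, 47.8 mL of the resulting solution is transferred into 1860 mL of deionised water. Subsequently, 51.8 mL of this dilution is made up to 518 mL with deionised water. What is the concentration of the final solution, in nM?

0.106 nM

Overall dilution factor = 14.96 × 50 × 2 × 3.983 × 39.91 × 10 = 2.38 × 10⁶.
253 μM / 2.38 × 10⁶ = 1.06 × 10⁻⁴ μM = 0.106 nM.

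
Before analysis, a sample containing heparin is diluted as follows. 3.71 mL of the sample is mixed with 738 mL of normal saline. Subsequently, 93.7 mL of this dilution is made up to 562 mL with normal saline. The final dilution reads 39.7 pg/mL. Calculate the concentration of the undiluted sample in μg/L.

Overall dilution factor = 199.9 × 5.998 = 1199.
Original = 39.7 pg/mL × 1199 = 4.76 × 10⁴ pg/mL = 47.6 μg/L.

47.6 μg/L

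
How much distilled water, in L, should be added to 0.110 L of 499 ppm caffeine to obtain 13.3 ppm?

V₂ = C₁V₁/C₂ = 499 × 0.110 / 13.3 = 4.13 L.
Diluent to add = V₂ − V₁ = 4.13 − 0.110 = 4.02 L.

4.02 L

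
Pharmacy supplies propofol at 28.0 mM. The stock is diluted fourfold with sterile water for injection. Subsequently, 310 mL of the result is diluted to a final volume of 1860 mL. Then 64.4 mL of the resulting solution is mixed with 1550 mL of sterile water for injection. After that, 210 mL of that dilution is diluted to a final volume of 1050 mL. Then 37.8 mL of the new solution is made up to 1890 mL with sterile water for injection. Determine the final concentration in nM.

186 nM

Overall dilution factor = 4 × 6 × 25.07 × 5 × 50 = 1.50 × 10⁵.
28.0 mM / 1.50 × 10⁵ = 1.86 × 10⁻⁴ mM = 186 nM.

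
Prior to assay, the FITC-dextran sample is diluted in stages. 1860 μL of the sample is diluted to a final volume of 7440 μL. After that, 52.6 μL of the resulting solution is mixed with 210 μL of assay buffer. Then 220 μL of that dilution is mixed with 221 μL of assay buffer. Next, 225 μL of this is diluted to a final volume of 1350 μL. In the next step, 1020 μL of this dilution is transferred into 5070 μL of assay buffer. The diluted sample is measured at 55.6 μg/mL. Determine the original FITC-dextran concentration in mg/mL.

Overall dilution factor = 4 × 4.992 × 2.005 × 6 × 5.971 = 1434.
Original = 55.6 μg/mL × 1434 = 7.97 × 10⁴ μg/mL = 79.7 mg/mL.

79.7 mg/mL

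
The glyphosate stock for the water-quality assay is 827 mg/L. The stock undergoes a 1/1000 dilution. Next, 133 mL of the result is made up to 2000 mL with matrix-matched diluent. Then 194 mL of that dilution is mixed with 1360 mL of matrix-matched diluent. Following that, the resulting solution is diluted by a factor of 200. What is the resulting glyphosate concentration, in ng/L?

Overall dilution factor = 1000 × 15.04 × 8.010 × 200 = 2.41 × 10⁷.
827 mg/L / 2.41 × 10⁷ = 3.43 × 10⁻⁵ mg/L = 34.3 ng/L.

34.3 ng/L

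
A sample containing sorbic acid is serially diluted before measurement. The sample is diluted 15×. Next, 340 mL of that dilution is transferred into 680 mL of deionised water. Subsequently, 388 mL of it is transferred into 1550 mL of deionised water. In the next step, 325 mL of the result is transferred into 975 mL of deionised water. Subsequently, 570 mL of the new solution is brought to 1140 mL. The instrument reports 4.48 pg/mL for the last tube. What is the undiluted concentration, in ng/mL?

Overall dilution factor = 15 × 3 × 4.995 × 4 × 2 = 1798.
Original = 4.48 pg/mL × 1798 = 8056 pg/mL = 8.06 ng/mL.

8.06 ng/mL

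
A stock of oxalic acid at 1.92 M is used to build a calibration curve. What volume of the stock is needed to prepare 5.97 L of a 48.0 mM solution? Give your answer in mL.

149 mL

48.0 mM = 0.0480 M.
V₁ = C₂V₂/C₁ = 0.0480 × 5.97 / 1.92 = 0.149 L = 149 mL.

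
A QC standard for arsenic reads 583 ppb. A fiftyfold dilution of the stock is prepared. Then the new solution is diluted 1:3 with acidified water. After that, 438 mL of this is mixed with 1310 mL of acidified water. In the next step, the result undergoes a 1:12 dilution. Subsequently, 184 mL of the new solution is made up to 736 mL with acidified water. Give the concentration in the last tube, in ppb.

0.0203 ppb

Overall dilution factor = 50 × 3 × 3.991 × 12 × 4 = 2.87 × 10⁴.
583 ppb / 2.87 × 10⁴ = 0.0203 ppb.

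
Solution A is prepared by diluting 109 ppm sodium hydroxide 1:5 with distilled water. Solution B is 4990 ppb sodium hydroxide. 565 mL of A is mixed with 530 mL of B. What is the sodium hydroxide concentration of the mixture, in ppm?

13.7 ppm

C_A = 109 ppm / 5 = 21.8 ppm.
C_B = 4990 ppb = 4.99 ppm.
C_mix = (C_A·V_A + C_B·V_B)/(V_A + V_B) = (21.8×565 + 4.99×530) / 1095 = 13.7 ppm.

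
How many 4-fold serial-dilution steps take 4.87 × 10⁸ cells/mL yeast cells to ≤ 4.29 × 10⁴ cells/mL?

Need 4ⁿ ≥ 1.14 × 10⁴, so n ≥ log(1.14 × 10⁴)/log(4) = 6.74.
Minimum whole steps: n = 7.

7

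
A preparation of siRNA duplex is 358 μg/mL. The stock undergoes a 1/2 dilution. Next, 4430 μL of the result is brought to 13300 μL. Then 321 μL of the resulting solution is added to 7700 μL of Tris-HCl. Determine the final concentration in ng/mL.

2390 ng/mL

Overall dilution factor = 2 × 3.002 × 24.99 = 150.
358 μg/mL / 150 = 2.39 μg/mL = 2390 ng/mL.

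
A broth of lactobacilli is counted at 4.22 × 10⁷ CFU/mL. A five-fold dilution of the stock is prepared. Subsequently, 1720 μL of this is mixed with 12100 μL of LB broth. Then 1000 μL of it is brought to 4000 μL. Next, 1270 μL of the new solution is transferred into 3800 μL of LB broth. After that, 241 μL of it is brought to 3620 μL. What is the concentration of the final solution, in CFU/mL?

Overall dilution factor = 5 × 8.035 × 4 × 3.992 × 15.02 = 9636.
4.22 × 10⁷ CFU/mL / 9636 = 4380 CFU/mL.

4380 CFU/mL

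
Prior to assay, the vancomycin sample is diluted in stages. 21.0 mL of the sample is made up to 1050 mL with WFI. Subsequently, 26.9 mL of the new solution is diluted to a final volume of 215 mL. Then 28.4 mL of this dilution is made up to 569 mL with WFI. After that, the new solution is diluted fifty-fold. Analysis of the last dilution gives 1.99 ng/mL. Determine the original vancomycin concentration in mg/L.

Overall dilution factor = 50 × 7.993 × 20.04 × 50 = 4.00 × 10⁵.
Original = 1.99 ng/mL × 4.00 × 10⁵ = 7.97 × 10⁵ ng/mL = 797 mg/L.

797 mg/L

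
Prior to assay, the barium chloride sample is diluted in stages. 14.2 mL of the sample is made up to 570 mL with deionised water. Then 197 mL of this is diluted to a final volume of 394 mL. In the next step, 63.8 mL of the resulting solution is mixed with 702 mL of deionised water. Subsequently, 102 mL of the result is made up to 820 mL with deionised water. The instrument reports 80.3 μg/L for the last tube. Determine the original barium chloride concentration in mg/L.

622 mg/L

Overall dilution factor = 40.14 × 2 × 12.00 × 8.039 = 7747.
Original = 80.3 μg/L × 7747 = 6.22 × 10⁵ μg/L = 622 mg/L.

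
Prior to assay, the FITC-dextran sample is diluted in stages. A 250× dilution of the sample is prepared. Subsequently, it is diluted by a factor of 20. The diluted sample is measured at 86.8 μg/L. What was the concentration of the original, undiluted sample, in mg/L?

434 mg/L

Overall dilution factor = 250 × 20 = 5000.
Original = 86.8 μg/L × 5000 = 4.34 × 10⁵ μg/L = 434 mg/L.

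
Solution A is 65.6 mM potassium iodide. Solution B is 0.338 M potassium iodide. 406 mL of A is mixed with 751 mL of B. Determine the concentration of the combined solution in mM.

242 mM

C_B = 0.338 M = 338 mM.
C_mix = (C_A·V_A + C_B·V_B)/(V_A + V_B) = (65.6×406 + 338×751) / 1157 = 242 mM.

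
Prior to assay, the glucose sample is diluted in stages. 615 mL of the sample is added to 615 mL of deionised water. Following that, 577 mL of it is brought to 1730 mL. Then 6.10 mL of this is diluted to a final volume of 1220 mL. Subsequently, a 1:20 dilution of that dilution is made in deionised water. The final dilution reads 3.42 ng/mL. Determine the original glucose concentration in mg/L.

Overall dilution factor = 2 × 2.998 × 200 × 20 = 2.40 × 10⁴.
Original = 3.42 ng/mL × 2.40 × 10⁴ = 8.20 × 10⁴ ng/mL = 82.0 mg/L.

82.0 mg/L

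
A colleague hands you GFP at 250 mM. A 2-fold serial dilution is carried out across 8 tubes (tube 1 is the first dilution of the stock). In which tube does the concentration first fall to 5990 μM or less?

Tube n has concentration 250 mM / 2ⁿ.
Need 2ⁿ ≥ 250 mM / 5990 μM = 41.7, so n ≥ 5.38.
First such tube: n = 6.

tube 6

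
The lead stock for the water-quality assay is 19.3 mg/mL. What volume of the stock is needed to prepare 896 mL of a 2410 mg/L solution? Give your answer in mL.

112 mL

2410 mg/L = 2.41 mg/mL.
V₁ = C₂V₂/C₁ = 2.41 × 896 / 19.3 = 112 mL.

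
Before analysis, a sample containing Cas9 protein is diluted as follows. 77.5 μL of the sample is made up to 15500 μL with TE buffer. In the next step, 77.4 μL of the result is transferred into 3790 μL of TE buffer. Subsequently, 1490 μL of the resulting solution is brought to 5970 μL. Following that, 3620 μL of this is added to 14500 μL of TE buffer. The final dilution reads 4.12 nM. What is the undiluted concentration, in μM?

826 μM

Overall dilution factor = 200 × 49.97 × 4.007 × 5.006 = 2.00 × 10⁵.
Original = 4.12 nM × 2.00 × 10⁵ = 8.26 × 10⁵ nM = 826 μM.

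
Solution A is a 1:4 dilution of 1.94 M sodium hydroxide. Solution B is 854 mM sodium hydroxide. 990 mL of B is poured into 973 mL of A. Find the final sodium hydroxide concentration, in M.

0.671 M

C_A = 1.94 M / 4 = 0.485 M.
C_B = 854 mM = 0.854 M.
C_mix = (C_A·V_A + C_B·V_B)/(V_A + V_B) = (0.485×973 + 0.854×990) / 1963 = 0.671 M.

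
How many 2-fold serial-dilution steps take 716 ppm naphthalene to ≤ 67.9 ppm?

4

Need 2ⁿ ≥ 10.5, so n ≥ log(10.5)/log(2) = 3.40.
Minimum whole steps: n = 4.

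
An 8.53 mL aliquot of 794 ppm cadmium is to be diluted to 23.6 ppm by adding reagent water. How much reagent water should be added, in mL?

V₂ = C₁V₁/C₂ = 794 × 8.53 / 23.6 = 287 mL.
Diluent to add = V₂ − V₁ = 287 − 8.53 = 278 mL.

278 mL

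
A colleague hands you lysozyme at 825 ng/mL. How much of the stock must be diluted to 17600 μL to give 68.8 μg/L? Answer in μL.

68.8 μg/L = 68.8 ng/mL.
V₁ = C₂V₂/C₁ = 68.8 × 17600 / 825 = 1468 μL.

1470 μL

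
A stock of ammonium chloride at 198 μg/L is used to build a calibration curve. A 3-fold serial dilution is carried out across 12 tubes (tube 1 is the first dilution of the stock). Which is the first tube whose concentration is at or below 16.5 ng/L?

tube 9

Tube n has concentration 198 μg/L / 3ⁿ.
Need 3ⁿ ≥ 198 μg/L / 16.5 ng/L = 1.20 × 10⁴, so n ≥ 8.55.
First such tube: n = 9.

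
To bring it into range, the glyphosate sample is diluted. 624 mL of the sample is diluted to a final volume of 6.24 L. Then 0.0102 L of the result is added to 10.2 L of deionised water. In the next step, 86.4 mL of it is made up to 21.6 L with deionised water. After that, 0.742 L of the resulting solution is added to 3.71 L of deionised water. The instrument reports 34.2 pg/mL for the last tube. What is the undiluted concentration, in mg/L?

Overall dilution factor = 10 × 1001 × 250 × 6 = 1.50 × 10⁷.
Original = 34.2 pg/mL × 1.50 × 10⁷ = 5.14 × 10⁸ pg/mL = 514 mg/L.

514 mg/L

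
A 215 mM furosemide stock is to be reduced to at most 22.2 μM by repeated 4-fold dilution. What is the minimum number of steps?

Need 4ⁿ ≥ 9685, so n ≥ log(9685)/log(4) = 6.62.
Minimum whole steps: n = 7.

7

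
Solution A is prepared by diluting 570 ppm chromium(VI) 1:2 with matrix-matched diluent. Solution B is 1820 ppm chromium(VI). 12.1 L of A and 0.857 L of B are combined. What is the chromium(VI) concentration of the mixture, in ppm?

C_A = 570 ppm / 2 = 285 ppm.
C_mix = (C_A·V_A + C_B·V_B)/(V_A + V_B) = (285×12.1 + 1820×0.857) / 12.96 = 387 ppm.

387 ppm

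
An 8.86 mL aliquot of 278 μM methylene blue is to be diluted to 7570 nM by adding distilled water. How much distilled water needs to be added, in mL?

317 mL

7570 nM = 7.57 μM.
V₂ = C₁V₁/C₂ = 278 × 8.86 / 7.57 = 325 mL.
Diluent to add = V₂ − V₁ = 325 − 8.86 = 317 mL.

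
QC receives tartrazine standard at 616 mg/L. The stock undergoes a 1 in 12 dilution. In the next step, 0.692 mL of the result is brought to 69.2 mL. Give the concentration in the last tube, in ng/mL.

Overall dilution factor = 12 × 100 = 1200.
616 mg/L / 1200 = 0.513 mg/L = 513 ng/mL.

513 ng/mL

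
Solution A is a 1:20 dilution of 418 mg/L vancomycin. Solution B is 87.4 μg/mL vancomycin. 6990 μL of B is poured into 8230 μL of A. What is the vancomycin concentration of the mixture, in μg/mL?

51.4 μg/mL

C_A = 418 mg/L / 20 = 20.9 mg/L.
C_B = 87.4 μg/mL = 87.4 mg/L.
C_mix = (C_A·V_A + C_B·V_B)/(V_A + V_B) = (20.9×8230 + 87.4×6990) / 15220 = 51.4 mg/L = 51.4 μg/mL.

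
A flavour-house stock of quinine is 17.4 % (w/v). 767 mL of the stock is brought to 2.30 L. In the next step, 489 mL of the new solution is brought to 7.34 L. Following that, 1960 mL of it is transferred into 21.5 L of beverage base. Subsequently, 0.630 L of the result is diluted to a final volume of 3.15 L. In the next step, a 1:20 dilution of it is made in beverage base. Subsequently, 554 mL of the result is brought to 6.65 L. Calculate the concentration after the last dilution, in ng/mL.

269 ng/mL

Overall dilution factor = 2.999 × 15.01 × 11.97 × 5 × 20 × 12.00 = 6.47 × 10⁵.
17.4 % (w/v) / 6.47 × 10⁵ = 2.69 × 10⁻⁵ % (w/v) = 269 ng/mL.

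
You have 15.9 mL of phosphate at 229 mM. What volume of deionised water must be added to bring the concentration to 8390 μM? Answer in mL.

418 mL

8390 μM = 8.39 mM.
V₂ = C₁V₁/C₂ = 229 × 15.9 / 8.39 = 434 mL.
Diluent to add = V₂ − V₁ = 434 − 15.9 = 418 mL.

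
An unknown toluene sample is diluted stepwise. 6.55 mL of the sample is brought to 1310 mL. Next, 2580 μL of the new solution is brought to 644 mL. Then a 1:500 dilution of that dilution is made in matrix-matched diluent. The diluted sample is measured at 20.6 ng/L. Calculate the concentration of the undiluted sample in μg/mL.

514 μg/mL

Overall dilution factor = 200 × 249.6 × 500 = 2.50 × 10⁷.
Original = 20.6 ng/L × 2.50 × 10⁷ = 5.14 × 10⁸ ng/L = 514 μg/mL.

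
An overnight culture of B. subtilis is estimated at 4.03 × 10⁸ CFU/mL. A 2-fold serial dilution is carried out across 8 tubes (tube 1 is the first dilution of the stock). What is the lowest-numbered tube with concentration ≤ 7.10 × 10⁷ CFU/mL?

tube 3

Tube n has concentration 4.03 × 10⁸ CFU/mL / 2ⁿ.
Need 2ⁿ ≥ 4.03 × 10⁸ CFU/mL / 7.10 × 10⁷ CFU/mL = 5.68, so n ≥ 2.50.
First such tube: n = 3.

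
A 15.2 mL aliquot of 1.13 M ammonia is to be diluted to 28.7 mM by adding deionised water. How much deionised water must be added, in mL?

28.7 mM = 0.0287 M.
V₂ = C₁V₁/C₂ = 1.13 × 15.2 / 0.0287 = 598 mL.
Diluent to add = V₂ − V₁ = 598 − 15.2 = 583 mL.

583 mL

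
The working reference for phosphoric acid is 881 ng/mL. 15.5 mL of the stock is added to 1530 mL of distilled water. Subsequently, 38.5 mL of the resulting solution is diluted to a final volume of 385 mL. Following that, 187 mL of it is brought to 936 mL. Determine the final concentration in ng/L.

177 ng/L

Overall dilution factor = 99.71 × 10 × 5.005 = 4991.
881 ng/mL / 4991 = 0.177 ng/mL = 177 ng/L.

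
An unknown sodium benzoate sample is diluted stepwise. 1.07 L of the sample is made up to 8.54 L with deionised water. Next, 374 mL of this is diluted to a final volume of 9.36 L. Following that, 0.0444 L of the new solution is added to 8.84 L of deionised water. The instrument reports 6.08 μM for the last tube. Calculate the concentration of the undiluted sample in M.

0.243 M

Overall dilution factor = 7.981 × 25.03 × 200.1 = 4.00 × 10⁴.
Original = 6.08 μM × 4.00 × 10⁴ = 2.43 × 10⁵ μM = 0.243 M.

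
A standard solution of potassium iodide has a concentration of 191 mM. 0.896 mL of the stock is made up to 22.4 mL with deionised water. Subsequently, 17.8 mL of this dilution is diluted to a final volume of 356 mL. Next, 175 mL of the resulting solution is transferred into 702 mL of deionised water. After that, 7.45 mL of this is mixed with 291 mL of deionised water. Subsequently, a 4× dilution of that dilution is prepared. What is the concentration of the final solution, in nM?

Overall dilution factor = 25 × 20 × 5.011 × 40.06 × 4 = 4.02 × 10⁵.
191 mM / 4.02 × 10⁵ = 4.76 × 10⁻⁴ mM = 476 nM.

476 nM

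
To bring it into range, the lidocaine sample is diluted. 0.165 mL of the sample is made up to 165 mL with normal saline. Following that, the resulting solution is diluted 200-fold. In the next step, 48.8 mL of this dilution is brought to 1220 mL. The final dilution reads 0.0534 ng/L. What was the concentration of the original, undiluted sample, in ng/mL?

Overall dilution factor = 1000 × 200 × 25 = 5.00 × 10⁶.
Original = 0.0534 ng/L × 5.00 × 10⁶ = 2.67 × 10⁵ ng/L = 267 ng/mL.

267 ng/mL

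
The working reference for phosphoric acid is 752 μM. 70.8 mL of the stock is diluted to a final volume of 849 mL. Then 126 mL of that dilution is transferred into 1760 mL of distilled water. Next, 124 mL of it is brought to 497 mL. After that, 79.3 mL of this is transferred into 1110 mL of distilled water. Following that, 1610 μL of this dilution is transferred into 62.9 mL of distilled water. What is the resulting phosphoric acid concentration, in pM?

1740 pM

Overall dilution factor = 11.99 × 14.97 × 4.008 × 15.00 × 40.07 = 4.32 × 10⁵.
752 μM / 4.32 × 10⁵ = 1.74 × 10⁻³ μM = 1740 pM.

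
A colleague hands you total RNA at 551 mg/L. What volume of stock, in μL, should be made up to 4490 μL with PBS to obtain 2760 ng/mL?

22.5 μL

2760 ng/mL = 2.76 mg/L.
V₁ = C₂V₂/C₁ = 2.76 × 4490 / 551 = 22.5 μL.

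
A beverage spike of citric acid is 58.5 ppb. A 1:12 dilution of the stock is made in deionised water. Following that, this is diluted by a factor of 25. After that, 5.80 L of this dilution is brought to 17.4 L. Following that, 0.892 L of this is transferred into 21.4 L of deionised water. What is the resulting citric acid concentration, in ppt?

Overall dilution factor = 12 × 25 × 3 × 24.99 = 2.25 × 10⁴.
58.5 ppb / 2.25 × 10⁴ = 2.60 × 10⁻³ ppb = 2.60 ppt.

2.60 ppt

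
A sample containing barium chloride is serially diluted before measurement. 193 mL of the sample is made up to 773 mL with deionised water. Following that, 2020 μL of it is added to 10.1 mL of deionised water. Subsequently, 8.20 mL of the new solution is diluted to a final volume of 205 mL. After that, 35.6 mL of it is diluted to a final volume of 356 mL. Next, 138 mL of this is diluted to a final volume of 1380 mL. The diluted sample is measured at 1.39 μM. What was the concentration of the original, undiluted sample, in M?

Overall dilution factor = 4.005 × 6 × 25 × 10 × 10 = 6.01 × 10⁴.
Original = 1.39 μM × 6.01 × 10⁴ = 8.35 × 10⁴ μM = 0.0835 M.

0.0835 M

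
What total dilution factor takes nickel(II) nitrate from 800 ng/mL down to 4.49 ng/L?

1.78 × 10⁵

Factor = C₀/C_target = 800 ng/mL / 4.49 ng/L = 1.78 × 10⁵.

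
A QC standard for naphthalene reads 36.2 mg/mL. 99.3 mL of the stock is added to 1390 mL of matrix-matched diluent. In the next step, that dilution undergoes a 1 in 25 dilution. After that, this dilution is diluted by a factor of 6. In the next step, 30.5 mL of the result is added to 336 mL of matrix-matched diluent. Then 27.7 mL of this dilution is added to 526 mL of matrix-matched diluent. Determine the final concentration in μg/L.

67.0 μg/L

Overall dilution factor = 15.00 × 25 × 6 × 12.02 × 19.99 = 5.40 × 10⁵.
36.2 mg/mL / 5.40 × 10⁵ = 6.70 × 10⁻⁵ mg/mL = 67.0 μg/L.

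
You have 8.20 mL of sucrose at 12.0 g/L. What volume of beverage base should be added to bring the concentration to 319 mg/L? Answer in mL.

319 mg/L = 0.319 g/L.
V₂ = C₁V₁/C₂ = 12.0 × 8.20 / 0.319 = 308 mL.
Diluent to add = V₂ − V₁ = 308 − 8.20 = 300 mL.

300 mL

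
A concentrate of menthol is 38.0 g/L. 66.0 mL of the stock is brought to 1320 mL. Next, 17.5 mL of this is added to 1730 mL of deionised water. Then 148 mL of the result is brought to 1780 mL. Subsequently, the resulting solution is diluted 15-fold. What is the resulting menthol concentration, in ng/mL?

Overall dilution factor = 20 × 99.86 × 12.03 × 15 = 3.60 × 10⁵.
38.0 g/L / 3.60 × 10⁵ = 1.05 × 10⁻⁴ g/L = 105 ng/mL.

105 ng/mL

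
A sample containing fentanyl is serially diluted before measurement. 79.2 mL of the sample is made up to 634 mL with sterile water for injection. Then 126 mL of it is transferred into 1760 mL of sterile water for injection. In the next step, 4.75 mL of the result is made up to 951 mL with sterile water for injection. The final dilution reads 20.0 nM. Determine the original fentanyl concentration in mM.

Overall dilution factor = 8.005 × 14.97 × 200.2 = 2.40 × 10⁴.
Original = 20.0 nM × 2.40 × 10⁴ = 4.80 × 10⁵ nM = 0.480 mM.

0.480 mM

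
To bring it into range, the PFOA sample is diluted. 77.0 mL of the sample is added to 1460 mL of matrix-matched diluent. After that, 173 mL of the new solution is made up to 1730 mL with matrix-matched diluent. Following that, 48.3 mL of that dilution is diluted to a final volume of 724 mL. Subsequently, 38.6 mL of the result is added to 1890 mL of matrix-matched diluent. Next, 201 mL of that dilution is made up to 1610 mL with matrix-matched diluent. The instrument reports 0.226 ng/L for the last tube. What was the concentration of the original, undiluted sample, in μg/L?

271 μg/L

Overall dilution factor = 19.96 × 10 × 14.99 × 49.96 × 8.010 = 1.20 × 10⁶.
Original = 0.226 ng/L × 1.20 × 10⁶ = 2.71 × 10⁵ ng/L = 271 μg/L.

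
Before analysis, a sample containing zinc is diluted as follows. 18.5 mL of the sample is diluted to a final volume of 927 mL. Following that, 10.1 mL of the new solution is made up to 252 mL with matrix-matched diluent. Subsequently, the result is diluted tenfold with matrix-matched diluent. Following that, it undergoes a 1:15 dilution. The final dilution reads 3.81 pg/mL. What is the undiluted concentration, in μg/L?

715 μg/L

Overall dilution factor = 50.11 × 24.95 × 10 × 15 = 1.88 × 10⁵.
Original = 3.81 pg/mL × 1.88 × 10⁵ = 7.15 × 10⁵ pg/mL = 715 μg/L.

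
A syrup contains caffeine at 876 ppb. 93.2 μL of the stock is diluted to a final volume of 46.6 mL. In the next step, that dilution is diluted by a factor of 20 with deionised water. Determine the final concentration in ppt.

Overall dilution factor = 500 × 20 = 1.00 × 10⁴.
876 ppb / 1.00 × 10⁴ = 0.0876 ppb = 87.6 ppt.

87.6 ppt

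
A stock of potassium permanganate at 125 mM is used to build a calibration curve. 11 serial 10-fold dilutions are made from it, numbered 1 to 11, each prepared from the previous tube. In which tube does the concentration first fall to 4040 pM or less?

tube 8

Tube n has concentration 125 mM / 10ⁿ.
Need 10ⁿ ≥ 125 mM / 4040 pM = 3.09 × 10⁷, so n ≥ 7.49.
First such tube: n = 8.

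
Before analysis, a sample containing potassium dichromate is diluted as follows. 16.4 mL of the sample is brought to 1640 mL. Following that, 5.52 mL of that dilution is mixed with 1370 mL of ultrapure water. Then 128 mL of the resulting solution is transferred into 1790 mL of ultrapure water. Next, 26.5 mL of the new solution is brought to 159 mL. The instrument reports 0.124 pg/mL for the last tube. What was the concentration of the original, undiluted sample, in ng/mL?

Overall dilution factor = 100 × 249.2 × 14.98 × 6 = 2.24 × 10⁶.
Original = 0.124 pg/mL × 2.24 × 10⁶ = 2.78 × 10⁵ pg/mL = 278 ng/mL.

278 ng/mL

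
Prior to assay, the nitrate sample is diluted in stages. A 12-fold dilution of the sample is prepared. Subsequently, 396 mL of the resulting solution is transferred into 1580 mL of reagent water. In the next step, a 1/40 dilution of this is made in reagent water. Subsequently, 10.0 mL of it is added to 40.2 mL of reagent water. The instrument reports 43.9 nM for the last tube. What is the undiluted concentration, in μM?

528 μM

Overall dilution factor = 12 × 4.990 × 40 × 5.020 = 1.20 × 10⁴.
Original = 43.9 nM × 1.20 × 10⁴ = 5.28 × 10⁵ nM = 528 μM.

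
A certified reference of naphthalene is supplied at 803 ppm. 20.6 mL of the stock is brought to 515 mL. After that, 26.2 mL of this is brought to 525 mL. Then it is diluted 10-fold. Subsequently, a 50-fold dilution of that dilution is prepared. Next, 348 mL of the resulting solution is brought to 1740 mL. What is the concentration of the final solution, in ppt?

641 ppt

Overall dilution factor = 25 × 20.04 × 10 × 50 × 5 = 1.25 × 10⁶.
803 ppm / 1.25 × 10⁶ = 6.41 × 10⁻⁴ ppm = 641 ppt.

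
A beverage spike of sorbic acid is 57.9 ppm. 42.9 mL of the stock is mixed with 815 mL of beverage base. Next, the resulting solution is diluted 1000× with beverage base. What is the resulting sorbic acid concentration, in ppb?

2.90 ppb

Overall dilution factor = 20.00 × 1000 = 2.00 × 10⁴.
57.9 ppm / 2.00 × 10⁴ = 2.90 × 10⁻³ ppm = 2.90 ppb.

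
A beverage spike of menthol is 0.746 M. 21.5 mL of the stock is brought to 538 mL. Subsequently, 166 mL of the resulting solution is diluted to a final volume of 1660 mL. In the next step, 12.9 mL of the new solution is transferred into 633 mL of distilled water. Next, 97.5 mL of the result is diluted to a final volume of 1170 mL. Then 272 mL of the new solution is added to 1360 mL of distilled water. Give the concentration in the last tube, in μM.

Overall dilution factor = 25.02 × 10 × 50.07 × 12 × 6 = 9.02 × 10⁵.
0.746 M / 9.02 × 10⁵ = 8.27 × 10⁻⁷ M = 0.827 μM.

0.827 μM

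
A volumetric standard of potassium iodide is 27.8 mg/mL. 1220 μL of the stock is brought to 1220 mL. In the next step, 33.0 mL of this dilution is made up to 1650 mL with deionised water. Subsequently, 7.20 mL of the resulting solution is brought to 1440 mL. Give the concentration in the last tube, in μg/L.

Overall dilution factor = 1000 × 50 × 200 = 1.00 × 10⁷.
27.8 mg/mL / 1.00 × 10⁷ = 2.78 × 10⁻⁶ mg/mL = 2.78 μg/L.

2.78 μg/L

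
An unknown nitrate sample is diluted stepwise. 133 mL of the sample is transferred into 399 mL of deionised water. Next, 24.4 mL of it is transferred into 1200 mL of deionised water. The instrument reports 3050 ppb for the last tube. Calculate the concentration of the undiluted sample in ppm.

612 ppm

Overall dilution factor = 4 × 50.18 = 201.
Original = 3050 ppb × 201 = 6.12 × 10⁵ ppb = 612 ppm.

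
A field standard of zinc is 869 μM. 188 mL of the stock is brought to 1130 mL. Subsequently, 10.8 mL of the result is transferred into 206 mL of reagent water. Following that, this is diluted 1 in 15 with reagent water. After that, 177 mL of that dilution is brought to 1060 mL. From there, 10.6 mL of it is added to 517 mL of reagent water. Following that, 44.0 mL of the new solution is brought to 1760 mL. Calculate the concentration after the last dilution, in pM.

Overall dilution factor = 6.011 × 20.07 × 15 × 5.989 × 49.77 × 40 = 2.16 × 10⁷.
869 μM / 2.16 × 10⁷ = 4.03 × 10⁻⁵ μM = 40.3 pM.

40.3 pM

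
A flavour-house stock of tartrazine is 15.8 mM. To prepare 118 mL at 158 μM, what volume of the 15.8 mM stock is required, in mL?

158 μM = 0.158 mM.
V₁ = C₂V₂/C₁ = 0.158 × 118 / 15.8 = 1.18 mL.

1.18 mL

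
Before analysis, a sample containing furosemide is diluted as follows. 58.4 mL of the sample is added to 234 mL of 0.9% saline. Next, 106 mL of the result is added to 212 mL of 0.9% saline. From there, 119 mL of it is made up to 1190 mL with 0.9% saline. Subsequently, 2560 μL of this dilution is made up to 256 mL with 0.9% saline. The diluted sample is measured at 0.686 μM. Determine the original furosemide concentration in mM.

Overall dilution factor = 5.007 × 3 × 10 × 100 = 1.50 × 10⁴.
Original = 0.686 μM × 1.50 × 10⁴ = 1.03 × 10⁴ μM = 10.3 mM.

10.3 mM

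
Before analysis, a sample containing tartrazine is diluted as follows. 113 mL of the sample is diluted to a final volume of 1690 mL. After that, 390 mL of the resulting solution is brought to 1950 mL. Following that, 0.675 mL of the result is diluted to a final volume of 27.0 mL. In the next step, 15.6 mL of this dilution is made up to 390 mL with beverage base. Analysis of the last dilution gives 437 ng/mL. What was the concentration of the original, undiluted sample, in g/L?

32.7 g/L

Overall dilution factor = 14.96 × 5 × 40 × 25 = 7.48 × 10⁴.
Original = 437 ng/mL × 7.48 × 10⁴ = 3.27 × 10⁷ ng/mL = 32.7 g/L.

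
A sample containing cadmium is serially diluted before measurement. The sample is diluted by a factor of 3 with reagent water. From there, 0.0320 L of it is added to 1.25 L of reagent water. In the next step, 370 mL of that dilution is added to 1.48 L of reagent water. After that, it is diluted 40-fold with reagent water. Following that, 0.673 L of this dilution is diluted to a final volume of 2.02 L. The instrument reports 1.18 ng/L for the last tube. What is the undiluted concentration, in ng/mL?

Overall dilution factor = 3 × 40.06 × 5 × 40 × 3.001 = 7.21 × 10⁴.
Original = 1.18 ng/L × 7.21 × 10⁴ = 8.51 × 10⁴ ng/L = 85.1 ng/mL.

85.1 ng/mL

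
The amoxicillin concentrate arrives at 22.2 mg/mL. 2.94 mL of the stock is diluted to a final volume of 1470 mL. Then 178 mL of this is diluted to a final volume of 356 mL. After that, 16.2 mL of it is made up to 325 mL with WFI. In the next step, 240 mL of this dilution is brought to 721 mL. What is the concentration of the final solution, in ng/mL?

Overall dilution factor = 500 × 2 × 20.06 × 3.004 = 6.03 × 10⁴.
22.2 mg/mL / 6.03 × 10⁴ = 3.68 × 10⁻⁴ mg/mL = 368 ng/mL.

368 ng/mL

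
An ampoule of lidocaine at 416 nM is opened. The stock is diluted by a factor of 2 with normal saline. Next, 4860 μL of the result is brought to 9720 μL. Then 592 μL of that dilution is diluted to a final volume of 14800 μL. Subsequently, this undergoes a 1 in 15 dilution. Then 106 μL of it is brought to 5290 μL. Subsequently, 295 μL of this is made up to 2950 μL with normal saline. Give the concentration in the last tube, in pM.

Overall dilution factor = 2 × 2 × 25 × 15 × 49.91 × 10 = 7.49 × 10⁵.
416 nM / 7.49 × 10⁵ = 5.56 × 10⁻⁴ nM = 0.556 pM.

0.556 pM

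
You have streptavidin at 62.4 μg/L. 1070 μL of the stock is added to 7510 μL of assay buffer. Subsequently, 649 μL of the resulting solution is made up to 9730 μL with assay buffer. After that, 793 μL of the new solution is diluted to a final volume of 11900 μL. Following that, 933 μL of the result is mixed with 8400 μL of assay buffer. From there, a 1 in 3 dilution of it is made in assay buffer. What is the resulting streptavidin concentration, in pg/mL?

Overall dilution factor = 8.019 × 14.99 × 15.01 × 10.00 × 3 = 5.41 × 10⁴.
62.4 μg/L / 5.41 × 10⁴ = 1.15 × 10⁻³ μg/L = 1.15 pg/mL.

1.15 pg/mL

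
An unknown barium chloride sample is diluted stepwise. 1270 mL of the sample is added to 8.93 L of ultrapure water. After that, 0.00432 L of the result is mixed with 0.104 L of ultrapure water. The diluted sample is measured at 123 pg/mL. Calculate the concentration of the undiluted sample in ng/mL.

Overall dilution factor = 8.031 × 25.07 = 201.
Original = 123 pg/mL × 201 = 2.48 × 10⁴ pg/mL = 24.8 ng/mL.

24.8 ng/mL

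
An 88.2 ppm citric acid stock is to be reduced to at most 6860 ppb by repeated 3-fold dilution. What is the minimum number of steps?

3

Need 3ⁿ ≥ 12.9, so n ≥ log(12.9)/log(3) = 2.32.
Minimum whole steps: n = 3.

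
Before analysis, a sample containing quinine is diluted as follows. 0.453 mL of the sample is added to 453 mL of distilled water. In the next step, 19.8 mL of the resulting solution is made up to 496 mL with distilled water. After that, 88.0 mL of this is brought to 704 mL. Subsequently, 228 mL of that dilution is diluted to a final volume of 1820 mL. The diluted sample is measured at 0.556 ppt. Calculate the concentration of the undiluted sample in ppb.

Overall dilution factor = 1001 × 25.05 × 8 × 7.982 = 1.60 × 10⁶.
Original = 0.556 ppt × 1.60 × 10⁶ = 8.90 × 10⁵ ppt = 890 ppb.

890 ppb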